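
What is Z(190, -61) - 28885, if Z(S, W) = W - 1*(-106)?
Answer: -28840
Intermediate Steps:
Z(S, W) = 106 + W (Z(S, W) = W + 106 = 106 + W)
Z(190, -61) - 28885 = (106 - 61) - 28885 = 45 - 28885 = -28840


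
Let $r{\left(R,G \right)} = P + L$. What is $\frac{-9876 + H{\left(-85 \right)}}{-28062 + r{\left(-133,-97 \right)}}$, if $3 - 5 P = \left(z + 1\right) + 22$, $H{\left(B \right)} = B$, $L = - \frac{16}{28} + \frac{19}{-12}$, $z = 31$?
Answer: $\frac{4183620}{11791229} \approx 0.35481$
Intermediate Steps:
$L = - \frac{181}{84}$ ($L = \left(-16\right) \frac{1}{28} + 19 \left(- \frac{1}{12}\right) = - \frac{4}{7} - \frac{19}{12} = - \frac{181}{84} \approx -2.1548$)
$P = - \frac{51}{5}$ ($P = \frac{3}{5} - \frac{\left(31 + 1\right) + 22}{5} = \frac{3}{5} - \frac{32 + 22}{5} = \frac{3}{5} - \frac{54}{5} = - \frac{51}{5} \approx -10.2$)
$r{\left(R,G \right)} = - \frac{5189}{420}$ ($r{\left(R,G \right)} = - \frac{51}{5} - \frac{181}{84} = - \frac{5189}{420}$)
$\frac{-9876 + H{\left(-85 \right)}}{-28062 + r{\left(-133,-97 \right)}} = \frac{-9876 - 85}{-28062 - \frac{5189}{420}} = - \frac{9961}{- \frac{11791229}{420}} = \left(-9961\right) \left(- \frac{420}{11791229}\right) = \frac{4183620}{11791229}$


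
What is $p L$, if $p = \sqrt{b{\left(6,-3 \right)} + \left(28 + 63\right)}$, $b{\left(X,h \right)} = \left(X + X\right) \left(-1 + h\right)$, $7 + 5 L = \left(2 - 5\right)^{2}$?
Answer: $\frac{2 \sqrt{43}}{5} \approx 2.623$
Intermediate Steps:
$L = \frac{2}{5}$ ($L = - \frac{7}{5} + \frac{\left(2 - 5\right)^{2}}{5} = - \frac{7}{5} + \frac{\left(-3\right)^{2}}{5} = - \frac{7}{5} + \frac{1}{5} \cdot 9 = - \frac{7}{5} + \frac{9}{5} = \frac{2}{5} \approx 0.4$)
$b{\left(X,h \right)} = 2 X \left(-1 + h\right)$
$p = \sqrt{43}$ ($p = \sqrt{2 \cdot 6 \left(-1 - 3\right) + \left(28 + 63\right)} = \sqrt{2 \cdot 6 \left(-4\right) + 91} = \sqrt{-48 + 91} = \sqrt{43} \approx 6.5574$)
$p L = \sqrt{43} \cdot \frac{2}{5} = \frac{2 \sqrt{43}}{5}$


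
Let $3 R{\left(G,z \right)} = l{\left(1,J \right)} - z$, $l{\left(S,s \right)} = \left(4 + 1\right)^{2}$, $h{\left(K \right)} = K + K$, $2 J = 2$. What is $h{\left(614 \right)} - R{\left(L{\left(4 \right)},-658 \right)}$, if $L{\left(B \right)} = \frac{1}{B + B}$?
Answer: $\frac{3001}{3} \approx 1000.3$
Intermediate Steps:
$J = 1$ ($J = \frac{1}{2} \cdot 2 = 1$)
$L{\left(B \right)} = \frac{1}{2 B}$
$h{\left(K \right)} = 2 K$
$l{\left(S,s \right)} = 25$ ($l{\left(S,s \right)} = 5^{2} = 25$)
$R{\left(G,z \right)} = \frac{25}{3} - \frac{z}{3}$ ($R{\left(G,z \right)} = \frac{25 - z}{3} = \frac{25}{3} - \frac{z}{3}$)
$h{\left(614 \right)} - R{\left(L{\left(4 \right)},-658 \right)} = 2 \cdot 614 - \left(\frac{25}{3} - - \frac{658}{3}\right) = 1228 - \left(\frac{25}{3} + \frac{658}{3}\right) = 1228 - \frac{683}{3} = \frac{3001}{3}$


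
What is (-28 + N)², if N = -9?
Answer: 1369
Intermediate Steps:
(-28 + N)² = (-28 - 9)² = (-37)² = 1369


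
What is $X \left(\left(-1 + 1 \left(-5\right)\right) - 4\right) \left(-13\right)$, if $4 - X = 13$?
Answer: $-1170$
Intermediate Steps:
$X = -9$ ($X = 4 - 13 = -9$)
$X \left(\left(-1 + 1 \left(-5\right)\right) - 4\right) \left(-13\right) = - 9 \left(\left(-1 + 1 \left(-5\right)\right) - 4\right) \left(-13\right) = - 9 \left(\left(-1 - 5\right) - 4\right) \left(-13\right) = - 9 \left(-6 - 4\right) \left(-13\right) = \left(-9\right) \left(-10\right) \left(-13\right) = 90 \left(-13\right) = -1170$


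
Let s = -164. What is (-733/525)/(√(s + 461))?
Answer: -733*√33/51975 ≈ -0.081015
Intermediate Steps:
(-733/525)/(√(s + 461)) = (-733/525)/(√(-164 + 461)) = (-733*1/525)/(√297) = -733*√33/99/525 = -733*√33/51975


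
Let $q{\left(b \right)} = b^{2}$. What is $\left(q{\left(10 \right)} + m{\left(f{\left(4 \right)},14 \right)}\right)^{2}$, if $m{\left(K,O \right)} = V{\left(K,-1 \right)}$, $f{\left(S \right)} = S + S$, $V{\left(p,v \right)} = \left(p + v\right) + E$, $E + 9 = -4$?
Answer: $8836$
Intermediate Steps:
$E = -13$ ($E = -9 - 4 = -13$)
$V{\left(p,v \right)} = -13 + p + v$ ($V{\left(p,v \right)} = \left(p + v\right) - 13 = -13 + p + v$)
$f{\left(S \right)} = 2 S$
$m{\left(K,O \right)} = -14 + K$ ($m{\left(K,O \right)} = -13 + K - 1 = -14 + K$)
$\left(q{\left(10 \right)} + m{\left(f{\left(4 \right)},14 \right)}\right)^{2} = \left(10^{2} + \left(-14 + 2 \cdot 4\right)\right)^{2} = \left(100 + \left(-14 + 8\right)\right)^{2} = \left(100 - 6\right)^{2} = 94^{2} = 8836$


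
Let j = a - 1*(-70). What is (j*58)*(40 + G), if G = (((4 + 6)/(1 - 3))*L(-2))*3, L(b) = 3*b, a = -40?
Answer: 226200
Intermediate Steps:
j = 30 (j = -40 - 1*(-70) = -40 + 70 = 30)
G = 90 (G = (((4 + 6)/(1 - 3))*(3*(-2)))*3 = ((10/(-2))*(-6))*3 = ((10*(-½))*(-6))*3 = -5*(-6)*3 = 30*3 = 90)
(j*58)*(40 + G) = (30*58)*(40 + 90) = 1740*130 = 226200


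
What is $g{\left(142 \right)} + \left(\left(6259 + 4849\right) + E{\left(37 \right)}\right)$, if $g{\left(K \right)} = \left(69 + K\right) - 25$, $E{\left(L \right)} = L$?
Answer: $11331$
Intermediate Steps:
$g{\left(K \right)} = 44 + K$
$g{\left(142 \right)} + \left(\left(6259 + 4849\right) + E{\left(37 \right)}\right) = \left(44 + 142\right) + \left(\left(6259 + 4849\right) + 37\right) = 186 + \left(11108 + 37\right) = 186 + 11145 = 11331$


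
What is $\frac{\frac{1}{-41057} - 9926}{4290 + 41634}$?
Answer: $- \frac{407531783}{1885501668} \approx -0.21614$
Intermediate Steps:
$\frac{\frac{1}{-41057} - 9926}{4290 + 41634} = \frac{- \frac{1}{41057} - 9926}{45924} = \left(- \frac{407531783}{41057}\right) \frac{1}{45924} = - \frac{407531783}{1885501668}$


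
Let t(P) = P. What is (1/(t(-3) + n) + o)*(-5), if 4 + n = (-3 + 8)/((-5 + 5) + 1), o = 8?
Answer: -75/2 ≈ -37.500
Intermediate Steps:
n = 1 (n = -4 + (-3 + 8)/((-5 + 5) + 1) = -4 + 5/(0 + 1) = -4 + 5/1 = -4 + 5*1 = -4 + 5 = 1)
(1/(t(-3) + n) + o)*(-5) = (1/(-3 + 1) + 8)*(-5) = (1/(-2) + 8)*(-5) = (-½ + 8)*(-5) = (15/2)*(-5) = -75/2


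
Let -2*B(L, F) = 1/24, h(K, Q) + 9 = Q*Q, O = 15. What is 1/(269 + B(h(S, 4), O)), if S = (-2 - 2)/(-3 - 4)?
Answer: 48/12911 ≈ 0.0037178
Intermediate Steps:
S = 4/7 (S = -4/(-7) = -4*(-1/7) = 4/7 ≈ 0.57143)
h(K, Q) = -9 + Q**2 (h(K, Q) = -9 + Q*Q = -9 + Q**2)
B(L, F) = -1/48 (B(L, F) = -1/2/24 = -1/2*1/24 = -1/48)
1/(269 + B(h(S, 4), O)) = 1/(269 - 1/48) = 1/(12911/48) = 48/12911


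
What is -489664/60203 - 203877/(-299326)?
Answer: -134295159433/18020323178 ≈ -7.4524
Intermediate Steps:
-489664/60203 - 203877/(-299326) = -489664*1/60203 - 203877*(-1/299326) = -489664/60203 + 203877/299326 = -134295159433/18020323178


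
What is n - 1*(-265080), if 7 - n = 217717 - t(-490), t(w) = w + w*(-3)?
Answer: 48350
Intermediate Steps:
t(w) = -2*w (t(w) = w - 3*w = -2*w)
n = -216730 (n = 7 - (217717 - (-2)*(-490)) = 7 - (217717 - 1*980) = 7 - (217717 - 980) = 7 - 1*216737 = 7 - 216737 = -216730)
n - 1*(-265080) = -216730 - 1*(-265080) = -216730 + 265080 = 48350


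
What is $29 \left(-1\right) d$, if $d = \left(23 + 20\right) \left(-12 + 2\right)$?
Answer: $12470$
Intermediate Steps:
$d = -430$ ($d = 43 \left(-10\right) = -430$)
$29 \left(-1\right) d = 29 \left(-1\right) \left(-430\right) = \left(-29\right) \left(-430\right) = 12470$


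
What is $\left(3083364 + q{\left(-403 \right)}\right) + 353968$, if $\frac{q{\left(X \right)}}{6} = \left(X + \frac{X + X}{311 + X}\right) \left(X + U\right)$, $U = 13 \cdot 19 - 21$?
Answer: $\frac{88688321}{23} \approx 3.856 \cdot 10^{6}$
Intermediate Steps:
$U = 226$ ($U = 247 - 21 = 226$)
$q{\left(X \right)} = 6 \left(226 + X\right) \left(X + \frac{2 X}{311 + X}\right)$ ($q{\left(X \right)} = 6 \left(X + \frac{X + X}{311 + X}\right) \left(X + 226\right) = 6 \left(X + \frac{2 X}{311 + X}\right) \left(226 + X\right) = 6 \left(226 + X\right) \left(X + \frac{2 X}{311 + X}\right)$)
$\left(3083364 + q{\left(-403 \right)}\right) + 353968 = \left(3083364 + 6 \left(-403\right) \frac{1}{311 - 403} \left(70738 + \left(-403\right)^{2} + 539 \left(-403\right)\right)\right) + 353968 = \left(3083364 + 6 \left(-403\right) \frac{1}{-92} \left(70738 + 162409 - 217217\right)\right) + 353968 = \left(3083364 + 6 \left(-403\right) \left(- \frac{1}{92}\right) 15930\right) + 353968 = \left(3083364 + \frac{9629685}{23}\right) + 353968 = \frac{80547057}{23} + 353968 = \frac{88688321}{23}$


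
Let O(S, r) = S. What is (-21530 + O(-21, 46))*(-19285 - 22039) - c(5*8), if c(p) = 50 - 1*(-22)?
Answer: 890573452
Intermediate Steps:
c(p) = 72 (c(p) = 50 + 22 = 72)
(-21530 + O(-21, 46))*(-19285 - 22039) - c(5*8) = (-21530 - 21)*(-19285 - 22039) - 1*72 = -21551*(-41324) - 72 = 890573524 - 72 = 890573452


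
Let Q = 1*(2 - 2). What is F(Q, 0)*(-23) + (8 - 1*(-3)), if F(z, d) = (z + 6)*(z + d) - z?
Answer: 11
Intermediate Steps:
Q = 0 (Q = 1*0 = 0)
F(z, d) = -z + (6 + z)*(d + z) (F(z, d) = (6 + z)*(d + z) - z = -z + (6 + z)*(d + z))
F(Q, 0)*(-23) + (8 - 1*(-3)) = (0² + 5*0 + 6*0 + 0*0)*(-23) + (8 - 1*(-3)) = (0 + 0 + 0 + 0)*(-23) + (8 + 3) = 0*(-23) + 11 = 0 + 11 = 11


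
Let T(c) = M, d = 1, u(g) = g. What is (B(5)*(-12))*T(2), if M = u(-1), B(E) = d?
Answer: 12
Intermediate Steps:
B(E) = 1
M = -1
T(c) = -1
(B(5)*(-12))*T(2) = (1*(-12))*(-1) = -12*(-1) = 12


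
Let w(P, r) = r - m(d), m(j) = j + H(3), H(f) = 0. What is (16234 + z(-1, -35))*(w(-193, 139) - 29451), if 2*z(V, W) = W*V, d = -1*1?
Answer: -952695433/2 ≈ -4.7635e+8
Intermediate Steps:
d = -1
m(j) = j (m(j) = j + 0 = j)
z(V, W) = V*W/2 (z(V, W) = (W*V)/2 = (V*W)/2 = V*W/2)
w(P, r) = 1 + r (w(P, r) = r - 1*(-1) = r + 1 = 1 + r)
(16234 + z(-1, -35))*(w(-193, 139) - 29451) = (16234 + (½)*(-1)*(-35))*((1 + 139) - 29451) = (16234 + 35/2)*(140 - 29451) = (32503/2)*(-29311) = -952695433/2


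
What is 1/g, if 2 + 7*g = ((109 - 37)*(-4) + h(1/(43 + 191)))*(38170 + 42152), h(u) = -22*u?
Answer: -273/902471296 ≈ -3.0250e-7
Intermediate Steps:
g = -902471296/273 (g = -2/7 + (((109 - 37)*(-4) - 22/(43 + 191))*(38170 + 42152))/7 = -2/7 + ((72*(-4) - 22/234)*80322)/7 = -2/7 + ((-288 - 22*1/234)*80322)/7 = -2/7 + ((-288 - 11/117)*80322)/7 = -2/7 + (-33707/117*80322)/7 = -2/7 + (1/7)*(-902471218/39) = -2/7 - 902471218/273 = -902471296/273 ≈ -3.3058e+6)
1/g = 1/(-902471296/273) = -273/902471296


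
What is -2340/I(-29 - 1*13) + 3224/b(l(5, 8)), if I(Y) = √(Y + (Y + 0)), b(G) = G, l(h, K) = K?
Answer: 403 + 390*I*√21/7 ≈ 403.0 + 255.31*I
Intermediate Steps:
I(Y) = √2*√Y (I(Y) = √(Y + Y) = √(2*Y) = √2*√Y)
-2340/I(-29 - 1*13) + 3224/b(l(5, 8)) = -2340*√2/(2*√(-29 - 1*13)) + 3224/8 = -2340*√2/(2*√(-29 - 13)) + 3224*(⅛) = -2340*(-I*√21/42) + 403 = -(-390)*I*√21/7 + 403 = 390*I*√21/7 + 403 = 403 + 390*I*√21/7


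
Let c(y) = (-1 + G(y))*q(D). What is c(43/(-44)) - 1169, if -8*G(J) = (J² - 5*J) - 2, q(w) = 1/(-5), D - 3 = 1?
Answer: -18100887/15488 ≈ -1168.7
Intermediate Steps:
D = 4 (D = 3 + 1 = 4)
q(w) = -⅕
G(J) = ¼ - J²/8 + 5*J/8 (G(J) = -((J² - 5*J) - 2)/8 = -(-2 + J² - 5*J)/8 = ¼ - J²/8 + 5*J/8)
c(y) = 3/20 - y/8 + y²/40 (c(y) = (-1 + (¼ - y²/8 + 5*y/8))*(-⅕) = (-¾ - y²/8 + 5*y/8)*(-⅕) = 3/20 - y/8 + y²/40)
c(43/(-44)) - 1169 = (3/20 - 43/(8*(-44)) + (43/(-44))²/40) - 1169 = (3/20 - 43*(-1)/(8*44) + (43*(-1/44))²/40) - 1169 = (3/20 - ⅛*(-43/44) + (-43/44)²/40) - 1169 = (3/20 + 43/352 + (1/40)*(1849/1936)) - 1169 = (3/20 + 43/352 + 1849/77440) - 1169 = 4585/15488 - 1169 = -18100887/15488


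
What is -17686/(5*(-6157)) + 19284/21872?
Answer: 245121533/168332380 ≈ 1.4562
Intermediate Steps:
-17686/(5*(-6157)) + 19284/21872 = -17686/(-30785) + 19284*(1/21872) = -17686*(-1/30785) + 4821/5468 = 17686/30785 + 4821/5468 = 245121533/168332380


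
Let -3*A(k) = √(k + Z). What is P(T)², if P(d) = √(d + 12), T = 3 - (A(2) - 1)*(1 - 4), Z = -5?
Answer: 12 - I*√3 ≈ 12.0 - 1.732*I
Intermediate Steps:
A(k) = -√(-5 + k)/3 (A(k) = -√(k - 5)/3 = -√(-5 + k)/3)
T = -I*√3 (T = 3 - (-√(-5 + 2)/3 - 1)*(1 - 4) = 3 - (-I*√3/3 - 1)*(-3) = 3 - (-1 - I*√3/3)*(-3) = 3 - (3 + I*√3) = 3 + (-3 - I*√3) = -I*√3 ≈ -1.732*I)
P(d) = √(12 + d)
P(T)² = (√(12 - I*√3))² = 12 - I*√3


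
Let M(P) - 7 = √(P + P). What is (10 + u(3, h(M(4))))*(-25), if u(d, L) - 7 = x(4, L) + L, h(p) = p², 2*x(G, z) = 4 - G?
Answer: -1850 - 700*√2 ≈ -2839.9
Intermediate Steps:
x(G, z) = 2 - G/2 (x(G, z) = (4 - G)/2 = 2 - G/2)
M(P) = 7 + √2*√P (M(P) = 7 + √(P + P) = 7 + √(2*P) = 7 + √2*√P)
u(d, L) = 7 + L (u(d, L) = 7 + ((2 - ½*4) + L) = 7 + ((2 - 2) + L) = 7 + (0 + L) = 7 + L)
(10 + u(3, h(M(4))))*(-25) = (10 + (7 + (7 + √2*√4)²))*(-25) = (10 + (7 + (7 + √2*2)²))*(-25) = (10 + (7 + (7 + 2*√2)²))*(-25) = (17 + (7 + 2*√2)²)*(-25) = -425 - 25*(7 + 2*√2)²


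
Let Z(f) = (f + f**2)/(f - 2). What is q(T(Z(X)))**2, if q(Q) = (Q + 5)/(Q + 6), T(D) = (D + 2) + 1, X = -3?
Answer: 1156/1521 ≈ 0.76003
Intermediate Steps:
Z(f) = (f + f**2)/(-2 + f)
T(D) = 3 + D (T(D) = (2 + D) + 1 = 3 + D)
q(Q) = (5 + Q)/(6 + Q)
q(T(Z(X)))**2 = ((5 + (3 - 3*(1 - 3)/(-2 - 3)))/(6 + (3 - 3*(1 - 3)/(-2 - 3))))**2 = ((5 + (3 - 3*(-2)/(-5)))/(6 + (3 - 3*(-2)/(-5))))**2 = ((5 + (3 - 3*(-1/5)*(-2)))/(6 + (3 - 3*(-1/5)*(-2))))**2 = ((5 + (3 - 6/5))/(6 + (3 - 6/5)))**2 = ((5 + 9/5)/(6 + 9/5))**2 = ((34/5)/(39/5))**2 = ((5/39)*(34/5))**2 = (34/39)**2 = 1156/1521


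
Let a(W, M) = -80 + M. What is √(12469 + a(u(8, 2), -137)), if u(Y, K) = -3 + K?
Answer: 2*√3063 ≈ 110.69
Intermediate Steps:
√(12469 + a(u(8, 2), -137)) = √(12469 + (-80 - 137)) = √(12469 - 217) = √12252 = 2*√3063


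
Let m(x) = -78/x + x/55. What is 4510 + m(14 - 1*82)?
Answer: 8433533/1870 ≈ 4509.9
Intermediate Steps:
m(x) = -78/x + x/55 (m(x) = -78/x + x*(1/55) = -78/x + x/55)
4510 + m(14 - 1*82) = 4510 + (-78/(14 - 1*82) + (14 - 1*82)/55) = 4510 + (-78/(14 - 82) + (14 - 82)/55) = 4510 + (-78/(-68) + (1/55)*(-68)) = 4510 + (-78*(-1/68) - 68/55) = 4510 + (39/34 - 68/55) = 4510 - 167/1870 = 8433533/1870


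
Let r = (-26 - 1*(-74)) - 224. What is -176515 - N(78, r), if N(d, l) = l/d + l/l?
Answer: -6884036/39 ≈ -1.7651e+5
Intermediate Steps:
r = -176 (r = (-26 + 74) - 224 = 48 - 224 = -176)
N(d, l) = 1 + l/d (N(d, l) = l/d + 1 = 1 + l/d)
-176515 - N(78, r) = -176515 - (78 - 176)/78 = -176515 - (-98)/78 = -176515 - 1*(-49/39) = -176515 + 49/39 = -6884036/39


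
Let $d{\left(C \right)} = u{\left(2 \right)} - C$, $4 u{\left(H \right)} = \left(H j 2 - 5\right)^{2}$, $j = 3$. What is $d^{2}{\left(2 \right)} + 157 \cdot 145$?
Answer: $\frac{365921}{16} \approx 22870.0$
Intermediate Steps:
$u{\left(H \right)} = \frac{\left(-5 + 6 H\right)^{2}}{4}$ ($u{\left(H \right)} = \frac{\left(H 3 \cdot 2 - 5\right)^{2}}{4} = \frac{\left(3 H 2 - 5\right)^{2}}{4} = \frac{\left(6 H - 5\right)^{2}}{4} = \frac{\left(-5 + 6 H\right)^{2}}{4}$)
$d{\left(C \right)} = \frac{49}{4} - C$ ($d{\left(C \right)} = \frac{\left(-5 + 6 \cdot 2\right)^{2}}{4} - C = \frac{\left(-5 + 12\right)^{2}}{4} - C = \frac{7^{2}}{4} - C = \frac{1}{4} \cdot 49 - C = \frac{49}{4} - C$)
$d^{2}{\left(2 \right)} + 157 \cdot 145 = \left(\frac{49}{4} - 2\right)^{2} + 157 \cdot 145 = \left(\frac{49}{4} - 2\right)^{2} + 22765 = \left(\frac{41}{4}\right)^{2} + 22765 = \frac{1681}{16} + 22765 = \frac{365921}{16}$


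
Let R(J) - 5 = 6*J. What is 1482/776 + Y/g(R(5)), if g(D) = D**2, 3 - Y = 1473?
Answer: 1377/1940 ≈ 0.70979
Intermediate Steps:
R(J) = 5 + 6*J
Y = -1470 (Y = 3 - 1*1473 = 3 - 1473 = -1470)
1482/776 + Y/g(R(5)) = 1482/776 - 1470/(5 + 6*5)**2 = 1482*(1/776) - 1470/(5 + 30)**2 = 741/388 - 1470/(35**2) = 741/388 - 1470/1225 = 741/388 - 1470*1/1225 = 741/388 - 6/5 = 1377/1940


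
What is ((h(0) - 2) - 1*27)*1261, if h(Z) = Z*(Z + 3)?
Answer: -36569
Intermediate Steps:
h(Z) = Z*(3 + Z)
((h(0) - 2) - 1*27)*1261 = ((0*(3 + 0) - 2) - 1*27)*1261 = ((0*3 - 2) - 27)*1261 = ((0 - 2) - 27)*1261 = (-2 - 27)*1261 = -29*1261 = -36569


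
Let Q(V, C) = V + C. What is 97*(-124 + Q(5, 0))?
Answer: -11543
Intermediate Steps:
Q(V, C) = C + V
97*(-124 + Q(5, 0)) = 97*(-124 + (0 + 5)) = 97*(-124 + 5) = 97*(-119) = -11543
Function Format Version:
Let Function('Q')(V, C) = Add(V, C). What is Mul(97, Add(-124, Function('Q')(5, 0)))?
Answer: -11543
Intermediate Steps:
Function('Q')(V, C) = Add(C, V)
Mul(97, Add(-124, Function('Q')(5, 0))) = Mul(97, Add(-124, Add(0, 5))) = Mul(97, Add(-124, 5)) = Mul(97, -119) = -11543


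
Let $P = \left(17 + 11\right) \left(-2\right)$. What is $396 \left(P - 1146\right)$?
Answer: $-475992$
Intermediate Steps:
$P = -56$ ($P = 28 \left(-2\right) = -56$)
$396 \left(P - 1146\right) = 396 \left(-56 - 1146\right) = 396 \left(-1202\right) = -475992$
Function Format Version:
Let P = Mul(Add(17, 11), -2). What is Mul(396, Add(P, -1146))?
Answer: -475992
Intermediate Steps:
P = -56 (P = Mul(28, -2) = -56)
Mul(396, Add(P, -1146)) = Mul(396, Add(-56, -1146)) = Mul(396, -1202) = -475992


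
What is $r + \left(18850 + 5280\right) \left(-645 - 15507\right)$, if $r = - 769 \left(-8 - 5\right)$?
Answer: $-389737763$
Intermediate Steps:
$r = 9997$ ($r = - 769 \left(-8 - 5\right) = \left(-769\right) \left(-13\right) = 9997$)
$r + \left(18850 + 5280\right) \left(-645 - 15507\right) = 9997 + \left(18850 + 5280\right) \left(-645 - 15507\right) = 9997 + 24130 \left(-16152\right) = 9997 - 389747760 = -389737763$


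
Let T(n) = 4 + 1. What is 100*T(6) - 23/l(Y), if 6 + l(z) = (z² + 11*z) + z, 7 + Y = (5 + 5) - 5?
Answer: 13023/26 ≈ 500.88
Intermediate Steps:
T(n) = 5
Y = -2 (Y = -7 + ((5 + 5) - 5) = -7 + (10 - 5) = -7 + 5 = -2)
l(z) = -6 + z² + 12*z (l(z) = -6 + ((z² + 11*z) + z) = -6 + (z² + 12*z) = -6 + z² + 12*z)
100*T(6) - 23/l(Y) = 100*5 - 23/(-6 + (-2)² + 12*(-2)) = 500 - 23/(-6 + 4 - 24) = 500 - 23/(-26) = 500 - 23*(-1/26) = 500 + 23/26 = 13023/26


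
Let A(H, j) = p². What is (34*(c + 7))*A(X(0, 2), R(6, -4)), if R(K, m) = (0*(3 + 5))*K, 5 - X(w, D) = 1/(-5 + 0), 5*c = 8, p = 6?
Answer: 52632/5 ≈ 10526.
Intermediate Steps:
c = 8/5 (c = (⅕)*8 = 8/5 ≈ 1.6000)
X(w, D) = 26/5 (X(w, D) = 5 - 1/(-5 + 0) = 5 - 1/(-5) = 5 - 1*(-⅕) = 5 + ⅕ = 26/5)
R(K, m) = 0 (R(K, m) = (0*8)*K = 0*K = 0)
A(H, j) = 36 (A(H, j) = 6² = 36)
(34*(c + 7))*A(X(0, 2), R(6, -4)) = (34*(8/5 + 7))*36 = (34*(43/5))*36 = (1462/5)*36 = 52632/5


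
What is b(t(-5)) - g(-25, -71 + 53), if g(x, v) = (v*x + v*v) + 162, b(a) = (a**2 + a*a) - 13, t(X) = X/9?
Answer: -76819/81 ≈ -948.38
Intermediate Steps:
t(X) = X/9 (t(X) = X*(1/9) = X/9)
b(a) = -13 + 2*a**2 (b(a) = (a**2 + a**2) - 13 = 2*a**2 - 13 = -13 + 2*a**2)
g(x, v) = 162 + v**2 + v*x (g(x, v) = (v*x + v**2) + 162 = (v**2 + v*x) + 162 = 162 + v**2 + v*x)
b(t(-5)) - g(-25, -71 + 53) = (-13 + 2*((1/9)*(-5))**2) - (162 + (-71 + 53)**2 + (-71 + 53)*(-25)) = (-13 + 2*(-5/9)**2) - (162 + (-18)**2 - 18*(-25)) = (-13 + 2*(25/81)) - (162 + 324 + 450) = (-13 + 50/81) - 1*936 = -1003/81 - 936 = -76819/81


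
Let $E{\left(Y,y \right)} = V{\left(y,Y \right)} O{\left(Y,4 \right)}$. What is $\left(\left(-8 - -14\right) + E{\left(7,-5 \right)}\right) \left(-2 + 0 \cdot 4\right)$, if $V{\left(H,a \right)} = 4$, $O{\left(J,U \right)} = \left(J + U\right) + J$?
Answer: $-156$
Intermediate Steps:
$O{\left(J,U \right)} = U + 2 J$
$E{\left(Y,y \right)} = 16 + 8 Y$ ($E{\left(Y,y \right)} = 4 \left(4 + 2 Y\right) = 16 + 8 Y$)
$\left(\left(-8 - -14\right) + E{\left(7,-5 \right)}\right) \left(-2 + 0 \cdot 4\right) = \left(\left(-8 - -14\right) + \left(16 + 8 \cdot 7\right)\right) \left(-2 + 0 \cdot 4\right) = \left(\left(-8 + 14\right) + \left(16 + 56\right)\right) \left(-2 + 0\right) = \left(6 + 72\right) \left(-2\right) = 78 \left(-2\right) = -156$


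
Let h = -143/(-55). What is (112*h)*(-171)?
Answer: -248976/5 ≈ -49795.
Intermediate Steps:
h = 13/5 (h = -143*(-1/55) = 13/5 ≈ 2.6000)
(112*h)*(-171) = (112*(13/5))*(-171) = (1456/5)*(-171) = -248976/5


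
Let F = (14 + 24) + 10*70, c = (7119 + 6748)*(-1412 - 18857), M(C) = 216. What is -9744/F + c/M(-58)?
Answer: -11523996071/8856 ≈ -1.3013e+6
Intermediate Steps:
c = -281070223 (c = 13867*(-20269) = -281070223)
F = 738 (F = 38 + 700 = 738)
-9744/F + c/M(-58) = -9744/738 - 281070223/216 = -9744*1/738 - 281070223*1/216 = -1624/123 - 281070223/216 = -11523996071/8856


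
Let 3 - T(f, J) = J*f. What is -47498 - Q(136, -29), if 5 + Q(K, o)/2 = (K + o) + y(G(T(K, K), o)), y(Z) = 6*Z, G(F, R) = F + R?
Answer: 174562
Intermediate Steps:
T(f, J) = 3 - J*f
Q(K, o) = 26 - 12*K² + 2*K + 14*o (Q(K, o) = -10 + 2*((K + o) + 6*((3 - K*K) + o)) = -10 + 2*((K + o) + 6*((3 - K²) + o)) = -10 + 2*((K + o) + 6*(3 + o - K²)) = -10 + 2*((K + o) + (18 - 6*K² + 6*o)) = -10 + 2*(18 + K - 6*K² + 7*o) = -10 + (36 - 12*K² + 2*K + 14*o) = 26 - 12*K² + 2*K + 14*o)
-47498 - Q(136, -29) = -47498 - (26 - 12*136² + 2*136 + 14*(-29)) = -47498 - (26 - 12*18496 + 272 - 406) = -47498 - (26 - 221952 + 272 - 406) = -47498 - 1*(-222060) = -47498 + 222060 = 174562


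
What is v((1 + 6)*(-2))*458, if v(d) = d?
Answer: -6412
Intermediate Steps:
v((1 + 6)*(-2))*458 = ((1 + 6)*(-2))*458 = (7*(-2))*458 = -14*458 = -6412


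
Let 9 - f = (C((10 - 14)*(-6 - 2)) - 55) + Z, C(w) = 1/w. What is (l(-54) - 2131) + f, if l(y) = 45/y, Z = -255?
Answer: -174035/96 ≈ -1812.9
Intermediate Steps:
f = 10207/32 (f = 9 - ((1/((10 - 14)*(-6 - 2)) - 55) - 255) = 9 - ((1/(-4*(-8)) - 55) - 255) = 9 - ((1/32 - 55) - 255) = 9 - (-1759/32 - 255) = 9 - 1*(-9919/32) = 9 + 9919/32 = 10207/32 ≈ 318.97)
(l(-54) - 2131) + f = (45/(-54) - 2131) + 10207/32 = (45*(-1/54) - 2131) + 10207/32 = (-⅚ - 2131) + 10207/32 = -12791/6 + 10207/32 = -174035/96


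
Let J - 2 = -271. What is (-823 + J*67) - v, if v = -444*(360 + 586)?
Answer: 401178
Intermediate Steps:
J = -269 (J = 2 - 271 = -269)
v = -420024 (v = -444*946 = -420024)
(-823 + J*67) - v = (-823 - 269*67) - 1*(-420024) = (-823 - 18023) + 420024 = -18846 + 420024 = 401178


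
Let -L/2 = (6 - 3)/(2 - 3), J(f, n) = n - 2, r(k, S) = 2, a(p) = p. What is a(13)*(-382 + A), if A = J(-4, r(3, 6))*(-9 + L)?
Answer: -4966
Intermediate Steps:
J(f, n) = -2 + n
L = 6 (L = -2*(6 - 3)/(2 - 3) = -6/(-1) = -6*(-1) = -2*(-3) = 6)
A = 0 (A = (-2 + 2)*(-9 + 6) = 0*(-3) = 0)
a(13)*(-382 + A) = 13*(-382 + 0) = 13*(-382) = -4966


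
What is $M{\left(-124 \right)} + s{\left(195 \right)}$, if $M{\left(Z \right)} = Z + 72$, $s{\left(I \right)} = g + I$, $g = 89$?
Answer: $232$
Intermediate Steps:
$s{\left(I \right)} = 89 + I$
$M{\left(Z \right)} = 72 + Z$
$M{\left(-124 \right)} + s{\left(195 \right)} = \left(72 - 124\right) + \left(89 + 195\right) = -52 + 284 = 232$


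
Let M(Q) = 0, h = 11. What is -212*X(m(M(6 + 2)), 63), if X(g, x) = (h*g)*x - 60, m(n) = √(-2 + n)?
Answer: 12720 - 146916*I*√2 ≈ 12720.0 - 2.0777e+5*I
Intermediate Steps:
X(g, x) = -60 + 11*g*x (X(g, x) = (11*g)*x - 60 = 11*g*x - 60 = -60 + 11*g*x)
-212*X(m(M(6 + 2)), 63) = -212*(-60 + 11*√(-2 + 0)*63) = -212*(-60 + 11*√(-2)*63) = -212*(-60 + 11*(I*√2)*63) = -212*(-60 + 693*I*√2) = 12720 - 146916*I*√2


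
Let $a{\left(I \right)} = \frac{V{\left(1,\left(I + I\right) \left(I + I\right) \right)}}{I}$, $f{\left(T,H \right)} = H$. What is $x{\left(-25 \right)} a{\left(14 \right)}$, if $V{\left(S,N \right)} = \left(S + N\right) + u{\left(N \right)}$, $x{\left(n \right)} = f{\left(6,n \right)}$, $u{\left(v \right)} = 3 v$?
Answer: $- \frac{78425}{14} \approx -5601.8$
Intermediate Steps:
$x{\left(n \right)} = n$
$V{\left(S,N \right)} = S + 4 N$ ($V{\left(S,N \right)} = \left(S + N\right) + 3 N = \left(N + S\right) + 3 N = S + 4 N$)
$a{\left(I \right)} = \frac{1 + 16 I^{2}}{I}$ ($a{\left(I \right)} = \frac{1 + 4 \left(I + I\right) \left(I + I\right)}{I} = \frac{1 + 4 \cdot 2 I 2 I}{I} = \frac{1 + 4 \cdot 4 I^{2}}{I} = \frac{1 + 16 I^{2}}{I}$)
$x{\left(-25 \right)} a{\left(14 \right)} = - 25 \left(\frac{1}{14} + 16 \cdot 14\right) = - 25 \left(\frac{1}{14} + 224\right) = \left(-25\right) \frac{3137}{14} = - \frac{78425}{14}$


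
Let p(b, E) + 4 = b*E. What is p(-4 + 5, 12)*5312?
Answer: 42496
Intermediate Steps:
p(b, E) = -4 + E*b (p(b, E) = -4 + b*E = -4 + E*b)
p(-4 + 5, 12)*5312 = (-4 + 12*(-4 + 5))*5312 = (-4 + 12*1)*5312 = (-4 + 12)*5312 = 8*5312 = 42496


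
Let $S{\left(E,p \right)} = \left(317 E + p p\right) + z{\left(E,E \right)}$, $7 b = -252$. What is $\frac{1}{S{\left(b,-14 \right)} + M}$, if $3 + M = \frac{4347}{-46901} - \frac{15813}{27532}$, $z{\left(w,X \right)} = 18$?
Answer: $- \frac{1291278332}{14464469923849} \approx -8.9272 \cdot 10^{-5}$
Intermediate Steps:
$b = -36$ ($b = \frac{1}{7} \left(-252\right) = -36$)
$M = - \frac{4735162113}{1291278332}$ ($M = -3 + \left(\frac{4347}{-46901} - \frac{15813}{27532}\right) = -3 + \left(4347 \left(- \frac{1}{46901}\right) - \frac{15813}{27532}\right) = -3 - \frac{861327117}{1291278332} = - \frac{4735162113}{1291278332} \approx -3.667$)
$S{\left(E,p \right)} = 18 + p^{2} + 317 E$ ($S{\left(E,p \right)} = \left(317 E + p p\right) + 18 = \left(317 E + p^{2}\right) + 18 = \left(p^{2} + 317 E\right) + 18 = 18 + p^{2} + 317 E$)
$\frac{1}{S{\left(b,-14 \right)} + M} = \frac{1}{\left(18 + \left(-14\right)^{2} + 317 \left(-36\right)\right) - \frac{4735162113}{1291278332}} = \frac{1}{\left(18 + 196 - 11412\right) - \frac{4735162113}{1291278332}} = \frac{1}{-11198 - \frac{4735162113}{1291278332}} = \frac{1}{- \frac{14464469923849}{1291278332}} = - \frac{1291278332}{14464469923849}$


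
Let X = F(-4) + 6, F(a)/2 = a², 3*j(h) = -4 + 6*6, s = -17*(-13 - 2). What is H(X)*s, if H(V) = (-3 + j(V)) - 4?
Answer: 935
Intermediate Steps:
s = 255 (s = -17*(-15) = 255)
j(h) = 32/3 (j(h) = (-4 + 6*6)/3 = (-4 + 36)/3 = (⅓)*32 = 32/3)
F(a) = 2*a²
X = 38 (X = 2*(-4)² + 6 = 2*16 + 6 = 32 + 6 = 38)
H(V) = 11/3 (H(V) = (-3 + 32/3) - 4 = 23/3 - 4 = 11/3)
H(X)*s = (11/3)*255 = 935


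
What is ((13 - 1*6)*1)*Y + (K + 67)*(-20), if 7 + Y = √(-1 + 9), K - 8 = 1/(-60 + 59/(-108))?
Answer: -10126751/6539 + 14*√2 ≈ -1528.9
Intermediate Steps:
K = 52204/6539 (K = 8 + 1/(-60 + 59/(-108)) = 8 + 1/(-60 + 59*(-1/108)) = 8 + 1/(-60 - 59/108) = 8 + 1/(-6539/108) = 8 - 108/6539 = 52204/6539 ≈ 7.9835)
Y = -7 + 2*√2 (Y = -7 + √(-1 + 9) = -7 + √8 = -7 + 2*√2 ≈ -4.1716)
((13 - 1*6)*1)*Y + (K + 67)*(-20) = ((13 - 1*6)*1)*(-7 + 2*√2) + (52204/6539 + 67)*(-20) = ((13 - 6)*1)*(-7 + 2*√2) + (490317/6539)*(-20) = (7*1)*(-7 + 2*√2) - 9806340/6539 = 7*(-7 + 2*√2) - 9806340/6539 = (-49 + 14*√2) - 9806340/6539 = -10126751/6539 + 14*√2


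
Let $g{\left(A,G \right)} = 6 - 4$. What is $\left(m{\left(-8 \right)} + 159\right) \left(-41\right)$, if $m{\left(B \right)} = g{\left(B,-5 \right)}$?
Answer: $-6601$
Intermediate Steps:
$g{\left(A,G \right)} = 2$
$m{\left(B \right)} = 2$
$\left(m{\left(-8 \right)} + 159\right) \left(-41\right) = \left(2 + 159\right) \left(-41\right) = 161 \left(-41\right) = -6601$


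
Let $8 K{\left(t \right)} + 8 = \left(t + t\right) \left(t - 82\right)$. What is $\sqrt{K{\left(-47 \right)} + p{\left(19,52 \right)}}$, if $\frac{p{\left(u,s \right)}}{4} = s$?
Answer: $\frac{\sqrt{6891}}{2} \approx 41.506$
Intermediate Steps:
$p{\left(u,s \right)} = 4 s$
$K{\left(t \right)} = -1 + \frac{t \left(-82 + t\right)}{4}$ ($K{\left(t \right)} = -1 + \frac{\left(t + t\right) \left(t - 82\right)}{8} = -1 + \frac{2 t \left(-82 + t\right)}{8} = -1 + \frac{t \left(-82 + t\right)}{4}$)
$\sqrt{K{\left(-47 \right)} + p{\left(19,52 \right)}} = \sqrt{\left(-1 - - \frac{1927}{2} + \frac{\left(-47\right)^{2}}{4}\right) + 4 \cdot 52} = \sqrt{\left(-1 + \frac{1927}{2} + \frac{1}{4} \cdot 2209\right) + 208} = \sqrt{\left(-1 + \frac{1927}{2} + \frac{2209}{4}\right) + 208} = \sqrt{\frac{6059}{4} + 208} = \sqrt{\frac{6891}{4}} = \frac{\sqrt{6891}}{2}$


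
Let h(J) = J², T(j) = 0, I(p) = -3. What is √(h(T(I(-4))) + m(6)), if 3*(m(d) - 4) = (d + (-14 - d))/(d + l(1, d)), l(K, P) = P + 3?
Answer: √830/15 ≈ 1.9206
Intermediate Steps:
l(K, P) = 3 + P
m(d) = 4 - 14/(3*(3 + 2*d)) (m(d) = 4 + ((d + (-14 - d))/(d + (3 + d)))/3 = 4 + (-14/(3 + 2*d))/3 = 4 - 14/(3*(3 + 2*d)))
√(h(T(I(-4))) + m(6)) = √(0² + 2*(11 + 12*6)/(3*(3 + 2*6))) = √(0 + 2*(11 + 72)/(3*(3 + 12))) = √(0 + (⅔)*83/15) = √(0 + (⅔)*(1/15)*83) = √(0 + 166/45) = √(166/45) = √830/15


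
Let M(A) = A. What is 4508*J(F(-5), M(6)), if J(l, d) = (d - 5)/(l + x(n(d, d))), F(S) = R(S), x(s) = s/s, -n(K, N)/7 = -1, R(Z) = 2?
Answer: 4508/3 ≈ 1502.7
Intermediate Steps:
n(K, N) = 7 (n(K, N) = -7*(-1) = 7)
x(s) = 1
F(S) = 2
J(l, d) = (-5 + d)/(1 + l) (J(l, d) = (d - 5)/(l + 1) = (-5 + d)/(1 + l))
4508*J(F(-5), M(6)) = 4508*((-5 + 6)/(1 + 2)) = 4508*(1/3) = 4508*((⅓)*1) = 4508*(⅓) = 4508/3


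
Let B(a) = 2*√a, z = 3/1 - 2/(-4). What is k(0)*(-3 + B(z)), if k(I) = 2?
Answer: -6 + 2*√14 ≈ 1.4833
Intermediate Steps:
z = 7/2 (z = 3*1 - 2*(-¼) = 3 + ½ = 7/2 ≈ 3.5000)
k(0)*(-3 + B(z)) = 2*(-3 + 2*√(7/2)) = 2*(-3 + 2*(√14/2)) = 2*(-3 + √14) = -6 + 2*√14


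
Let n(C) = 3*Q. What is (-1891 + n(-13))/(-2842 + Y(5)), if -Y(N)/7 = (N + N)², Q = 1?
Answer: 944/1771 ≈ 0.53303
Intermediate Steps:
n(C) = 3 (n(C) = 3*1 = 3)
Y(N) = -28*N² (Y(N) = -7*(N + N)² = -7*4*N² = -28*N²)
(-1891 + n(-13))/(-2842 + Y(5)) = (-1891 + 3)/(-2842 - 28*5²) = -1888/(-2842 - 28*25) = -1888/(-2842 - 700) = -1888/(-3542) = -1888*(-1/3542) = 944/1771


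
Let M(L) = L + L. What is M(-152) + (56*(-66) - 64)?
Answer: -4064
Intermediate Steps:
M(L) = 2*L
M(-152) + (56*(-66) - 64) = 2*(-152) + (56*(-66) - 64) = -304 + (-3696 - 64) = -304 - 3760 = -4064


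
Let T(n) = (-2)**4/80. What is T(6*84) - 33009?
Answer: -165044/5 ≈ -33009.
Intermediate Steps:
T(n) = 1/5 (T(n) = 16*(1/80) = 1/5)
T(6*84) - 33009 = 1/5 - 33009 = -165044/5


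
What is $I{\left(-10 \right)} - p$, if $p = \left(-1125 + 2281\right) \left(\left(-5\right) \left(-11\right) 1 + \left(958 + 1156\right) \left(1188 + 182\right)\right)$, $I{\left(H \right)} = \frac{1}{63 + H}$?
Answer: $- \frac{177446525979}{53} \approx -3.348 \cdot 10^{9}$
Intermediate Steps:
$p = 3348047660$ ($p = 1156 \left(55 \cdot 1 + 2114 \cdot 1370\right) = 1156 \left(55 + 2896180\right) = 1156 \cdot 2896235 = 3348047660$)
$I{\left(-10 \right)} - p = \frac{1}{63 - 10} - 3348047660 = \frac{1}{53} - 3348047660 = - \frac{177446525979}{53}$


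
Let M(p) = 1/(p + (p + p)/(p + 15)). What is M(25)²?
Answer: 16/11025 ≈ 0.0014512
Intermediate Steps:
M(p) = 1/(p + 2*p/(15 + p)) (M(p) = 1/(p + (2*p)/(15 + p)) = 1/(p + 2*p/(15 + p)))
M(25)² = ((15 + 25)/(25*(17 + 25)))² = ((1/25)*40/42)² = ((1/25)*(1/42)*40)² = (4/105)² = 16/11025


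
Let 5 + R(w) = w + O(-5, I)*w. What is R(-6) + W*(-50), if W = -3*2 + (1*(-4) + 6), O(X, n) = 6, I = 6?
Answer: 153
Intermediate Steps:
R(w) = -5 + 7*w (R(w) = -5 + (w + 6*w) = -5 + 7*w)
W = -4 (W = -6 + (-4 + 6) = -6 + 2 = -4)
R(-6) + W*(-50) = (-5 + 7*(-6)) - 4*(-50) = (-5 - 42) + 200 = -47 + 200 = 153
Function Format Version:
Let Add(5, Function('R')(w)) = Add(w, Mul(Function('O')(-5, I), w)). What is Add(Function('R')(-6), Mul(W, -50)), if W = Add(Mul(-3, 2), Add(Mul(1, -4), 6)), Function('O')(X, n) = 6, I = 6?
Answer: 153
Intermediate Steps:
Function('R')(w) = Add(-5, Mul(7, w)) (Function('R')(w) = Add(-5, Add(w, Mul(6, w))) = Add(-5, Mul(7, w)))
W = -4 (W = Add(-6, Add(-4, 6)) = Add(-6, 2) = -4)
Add(Function('R')(-6), Mul(W, -50)) = Add(Add(-5, Mul(7, -6)), Mul(-4, -50)) = Add(Add(-5, -42), 200) = Add(-47, 200) = 153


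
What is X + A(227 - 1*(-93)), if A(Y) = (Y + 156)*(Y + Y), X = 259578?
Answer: 564218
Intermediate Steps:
A(Y) = 2*Y*(156 + Y) (A(Y) = (156 + Y)*(2*Y) = 2*Y*(156 + Y))
X + A(227 - 1*(-93)) = 259578 + 2*(227 - 1*(-93))*(156 + (227 - 1*(-93))) = 259578 + 2*(227 + 93)*(156 + (227 + 93)) = 259578 + 2*320*(156 + 320) = 259578 + 2*320*476 = 259578 + 304640 = 564218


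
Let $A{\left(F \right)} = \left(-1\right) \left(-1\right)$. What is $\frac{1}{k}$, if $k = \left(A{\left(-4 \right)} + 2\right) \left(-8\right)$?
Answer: $- \frac{1}{24} \approx -0.041667$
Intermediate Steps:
$A{\left(F \right)} = 1$
$k = -24$ ($k = \left(1 + 2\right) \left(-8\right) = 3 \left(-8\right) = -24$)
$\frac{1}{k} = \frac{1}{-24} = - \frac{1}{24}$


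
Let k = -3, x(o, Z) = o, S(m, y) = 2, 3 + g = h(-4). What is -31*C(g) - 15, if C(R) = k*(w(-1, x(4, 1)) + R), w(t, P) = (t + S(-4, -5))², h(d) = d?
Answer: -573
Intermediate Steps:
g = -7 (g = -3 - 4 = -7)
w(t, P) = (2 + t)² (w(t, P) = (t + 2)² = (2 + t)²)
C(R) = -3 - 3*R (C(R) = -3*((2 - 1)² + R) = -3*(1² + R) = -3*(1 + R) = -3 - 3*R)
-31*C(g) - 15 = -31*(-3 - 3*(-7)) - 15 = -31*(-3 + 21) - 15 = -31*18 - 15 = -558 - 15 = -573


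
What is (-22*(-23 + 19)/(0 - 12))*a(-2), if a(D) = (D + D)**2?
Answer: -352/3 ≈ -117.33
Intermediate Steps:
a(D) = 4*D**2 (a(D) = (2*D)**2 = 4*D**2)
(-22*(-23 + 19)/(0 - 12))*a(-2) = (-22*(-23 + 19)/(0 - 12))*(4*(-2)**2) = (-(-88)/(-12))*(4*4) = -(-88)*(-1)/12*16 = -22*1/3*16 = -22/3*16 = -352/3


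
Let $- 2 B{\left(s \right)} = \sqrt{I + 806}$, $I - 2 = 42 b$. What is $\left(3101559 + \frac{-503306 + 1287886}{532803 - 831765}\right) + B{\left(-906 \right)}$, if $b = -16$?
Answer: $\frac{463623748589}{149481} - \sqrt{34} \approx 3.1016 \cdot 10^{6}$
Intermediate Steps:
$I = -670$ ($I = 2 + 42 \left(-16\right) = 2 - 672 = -670$)
$B{\left(s \right)} = - \sqrt{34}$ ($B{\left(s \right)} = - \frac{\sqrt{-670 + 806}}{2} = - \frac{\sqrt{136}}{2} = - \frac{2 \sqrt{34}}{2} = - \sqrt{34}$)
$\left(3101559 + \frac{-503306 + 1287886}{532803 - 831765}\right) + B{\left(-906 \right)} = \left(3101559 + \frac{-503306 + 1287886}{532803 - 831765}\right) - \sqrt{34} = \left(3101559 + \frac{784580}{-298962}\right) - \sqrt{34} = \left(3101559 + 784580 \left(- \frac{1}{298962}\right)\right) - \sqrt{34} = \left(3101559 - \frac{392290}{149481}\right) - \sqrt{34} = \frac{463623748589}{149481} - \sqrt{34}$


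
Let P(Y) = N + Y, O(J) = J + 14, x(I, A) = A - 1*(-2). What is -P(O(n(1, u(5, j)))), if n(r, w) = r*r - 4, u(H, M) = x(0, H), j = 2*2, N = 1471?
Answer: -1482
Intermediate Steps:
j = 4
x(I, A) = 2 + A (x(I, A) = A + 2 = 2 + A)
u(H, M) = 2 + H
n(r, w) = -4 + r² (n(r, w) = r² - 4 = -4 + r²)
O(J) = 14 + J
P(Y) = 1471 + Y
-P(O(n(1, u(5, j)))) = -(1471 + (14 + (-4 + 1²))) = -(1471 + (14 + (-4 + 1))) = -(1471 + (14 - 3)) = -(1471 + 11) = -1*1482 = -1482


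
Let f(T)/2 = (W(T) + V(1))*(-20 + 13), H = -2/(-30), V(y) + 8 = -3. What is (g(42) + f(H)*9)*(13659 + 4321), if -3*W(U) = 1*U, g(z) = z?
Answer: 25725784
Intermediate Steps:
V(y) = -11 (V(y) = -8 - 3 = -11)
W(U) = -U/3
H = 1/15 (H = -2*(-1/30) = 1/15 ≈ 0.066667)
f(T) = 154 + 14*T/3 (f(T) = 2*((-T/3 - 11)*(-20 + 13)) = 2*((-11 - T/3)*(-7)) = 2*(77 + 7*T/3) = 154 + 14*T/3)
(g(42) + f(H)*9)*(13659 + 4321) = (42 + (154 + (14/3)*(1/15))*9)*(13659 + 4321) = (42 + (154 + 14/45)*9)*17980 = (42 + (6944/45)*9)*17980 = (42 + 6944/5)*17980 = (7154/5)*17980 = 25725784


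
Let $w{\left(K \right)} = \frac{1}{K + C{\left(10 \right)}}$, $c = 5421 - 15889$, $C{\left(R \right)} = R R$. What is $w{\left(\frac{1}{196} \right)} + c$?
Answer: $- \frac{205183072}{19601} \approx -10468.0$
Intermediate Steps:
$C{\left(R \right)} = R^{2}$
$c = -10468$
$w{\left(K \right)} = \frac{1}{100 + K}$ ($w{\left(K \right)} = \frac{1}{K + 10^{2}} = \frac{1}{K + 100} = \frac{1}{100 + K}$)
$w{\left(\frac{1}{196} \right)} + c = \frac{1}{100 + \frac{1}{196}} - 10468 = \frac{1}{\frac{19601}{196}} - 10468 = \frac{196}{19601} - 10468 = - \frac{205183072}{19601}$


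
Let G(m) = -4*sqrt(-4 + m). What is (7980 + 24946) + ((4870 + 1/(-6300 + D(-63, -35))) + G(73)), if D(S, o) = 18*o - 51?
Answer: 263853875/6981 - 4*sqrt(69) ≈ 37763.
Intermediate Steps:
D(S, o) = -51 + 18*o
(7980 + 24946) + ((4870 + 1/(-6300 + D(-63, -35))) + G(73)) = (7980 + 24946) + ((4870 + 1/(-6300 + (-51 + 18*(-35)))) - 4*sqrt(-4 + 73)) = 32926 + ((4870 + 1/(-6300 + (-51 - 630))) - 4*sqrt(69)) = 32926 + ((4870 + 1/(-6300 - 681)) - 4*sqrt(69)) = 32926 + ((4870 + 1/(-6981)) - 4*sqrt(69)) = 32926 + ((4870 - 1/6981) - 4*sqrt(69)) = 32926 + (33997469/6981 - 4*sqrt(69)) = 263853875/6981 - 4*sqrt(69)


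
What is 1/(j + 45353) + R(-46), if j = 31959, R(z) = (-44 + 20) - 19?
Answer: -3324415/77312 ≈ -43.000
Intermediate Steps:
R(z) = -43 (R(z) = -24 - 19 = -43)
1/(j + 45353) + R(-46) = 1/(31959 + 45353) - 43 = 1/77312 - 43 = -3324415/77312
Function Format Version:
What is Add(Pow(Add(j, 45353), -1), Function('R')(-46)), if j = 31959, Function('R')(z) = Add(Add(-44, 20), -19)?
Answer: Rational(-3324415, 77312) ≈ -43.000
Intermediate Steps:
Function('R')(z) = -43 (Function('R')(z) = Add(-24, -19) = -43)
Add(Pow(Add(j, 45353), -1), Function('R')(-46)) = Add(Pow(Add(31959, 45353), -1), -43) = Add(Pow(77312, -1), -43) = Add(Rational(1, 77312), -43) = Rational(-3324415, 77312)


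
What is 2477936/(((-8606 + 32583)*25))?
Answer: 2477936/599425 ≈ 4.1339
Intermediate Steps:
2477936/(((-8606 + 32583)*25)) = 2477936/((23977*25)) = 2477936/599425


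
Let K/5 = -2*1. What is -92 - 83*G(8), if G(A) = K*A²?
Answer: 53028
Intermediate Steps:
K = -10 (K = 5*(-2*1) = 5*(-2) = -10)
G(A) = -10*A²
-92 - 83*G(8) = -92 - (-830)*8² = -92 - (-830)*64 = -92 - 83*(-640) = -92 + 53120 = 53028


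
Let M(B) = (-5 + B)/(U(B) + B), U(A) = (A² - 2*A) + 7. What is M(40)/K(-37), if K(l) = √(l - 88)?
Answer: -7*I*√5/7835 ≈ -0.0019978*I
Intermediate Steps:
U(A) = 7 + A² - 2*A
K(l) = √(-88 + l)
M(B) = (-5 + B)/(7 + B² - B) (M(B) = (-5 + B)/((7 + B² - 2*B) + B) = (-5 + B)/(7 + B² - B))
M(40)/K(-37) = ((-5 + 40)/(7 + 40² - 1*40))/(√(-88 - 37)) = (35/(7 + 1600 - 40))/(√(-125)) = (35/1567)/((5*I*√5)) = ((1/1567)*35)*(-I*√5/25) = 35*(-I*√5/25)/1567 = -7*I*√5/7835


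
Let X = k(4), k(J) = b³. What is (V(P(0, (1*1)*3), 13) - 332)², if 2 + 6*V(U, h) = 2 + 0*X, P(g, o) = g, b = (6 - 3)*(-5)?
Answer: 110224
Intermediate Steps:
b = -15 (b = 3*(-5) = -15)
k(J) = -3375 (k(J) = (-15)³ = -3375)
X = -3375
V(U, h) = 0 (V(U, h) = -⅓ + (2 + 0*(-3375))/6 = -⅓ + (2 + 0)/6 = -⅓ + (⅙)*2 = -⅓ + ⅓ = 0)
(V(P(0, (1*1)*3), 13) - 332)² = (0 - 332)² = (-332)² = 110224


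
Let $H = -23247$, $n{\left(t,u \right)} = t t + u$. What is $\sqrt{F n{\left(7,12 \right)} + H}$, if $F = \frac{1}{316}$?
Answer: $\frac{i \sqrt{580333289}}{158} \approx 152.47 i$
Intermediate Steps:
$n{\left(t,u \right)} = u + t^{2}$ ($n{\left(t,u \right)} = t^{2} + u = u + t^{2}$)
$F = \frac{1}{316} \approx 0.0031646$
$\sqrt{F n{\left(7,12 \right)} + H} = \sqrt{\frac{12 + 7^{2}}{316} - 23247} = \sqrt{\frac{12 + 49}{316} - 23247} = \sqrt{\frac{1}{316} \cdot 61 - 23247} = \sqrt{\frac{61}{316} - 23247} = \sqrt{- \frac{7345991}{316}} = \frac{i \sqrt{580333289}}{158}$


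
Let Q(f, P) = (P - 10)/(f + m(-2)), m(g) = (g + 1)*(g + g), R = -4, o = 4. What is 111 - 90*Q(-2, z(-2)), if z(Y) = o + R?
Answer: 561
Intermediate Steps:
z(Y) = 0 (z(Y) = 4 - 4 = 0)
m(g) = 2*g*(1 + g) (m(g) = (1 + g)*(2*g) = 2*g*(1 + g))
Q(f, P) = (-10 + P)/(4 + f) (Q(f, P) = (P - 10)/(f + 2*(-2)*(1 - 2)) = (-10 + P)/(f + 2*(-2)*(-1)) = (-10 + P)/(f + 4) = (-10 + P)/(4 + f))
111 - 90*Q(-2, z(-2)) = 111 - 90*(-10 + 0)/(4 - 2) = 111 - 90*(-10)/2 = 111 - 45*(-10) = 111 - 90*(-5) = 111 + 450 = 561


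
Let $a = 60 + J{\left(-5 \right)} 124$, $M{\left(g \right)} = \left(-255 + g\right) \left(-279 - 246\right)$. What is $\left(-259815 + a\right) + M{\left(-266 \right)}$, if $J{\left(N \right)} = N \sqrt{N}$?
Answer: $13770 - 620 i \sqrt{5} \approx 13770.0 - 1386.4 i$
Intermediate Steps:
$J{\left(N \right)} = N^{\frac{3}{2}}$
$M{\left(g \right)} = 133875 - 525 g$ ($M{\left(g \right)} = \left(-255 + g\right) \left(-525\right) = 133875 - 525 g$)
$a = 60 - 620 i \sqrt{5}$ ($a = 60 + \left(-5\right)^{\frac{3}{2}} \cdot 124 = 60 + - 5 i \sqrt{5} \cdot 124 = 60 - 620 i \sqrt{5} \approx 60.0 - 1386.4 i$)
$\left(-259815 + a\right) + M{\left(-266 \right)} = \left(-259815 + \left(60 - 620 i \sqrt{5}\right)\right) + \left(133875 - -139650\right) = \left(-259755 - 620 i \sqrt{5}\right) + \left(133875 + 139650\right) = \left(-259755 - 620 i \sqrt{5}\right) + 273525 = 13770 - 620 i \sqrt{5}$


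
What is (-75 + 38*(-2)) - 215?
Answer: -366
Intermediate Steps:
(-75 + 38*(-2)) - 215 = (-75 - 76) - 215 = -151 - 215 = -366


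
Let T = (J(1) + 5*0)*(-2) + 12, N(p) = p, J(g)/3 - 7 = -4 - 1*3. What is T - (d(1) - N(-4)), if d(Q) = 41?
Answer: -33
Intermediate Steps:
J(g) = 0 (J(g) = 21 + 3*(-4 - 1*3) = 21 + 3*(-4 - 3) = 21 + 3*(-7) = 21 - 21 = 0)
T = 12 (T = (0 + 5*0)*(-2) + 12 = (0 + 0)*(-2) + 12 = 0*(-2) + 12 = 0 + 12 = 12)
T - (d(1) - N(-4)) = 12 - (41 - 1*(-4)) = 12 - (41 + 4) = 12 - 1*45 = 12 - 45 = -33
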